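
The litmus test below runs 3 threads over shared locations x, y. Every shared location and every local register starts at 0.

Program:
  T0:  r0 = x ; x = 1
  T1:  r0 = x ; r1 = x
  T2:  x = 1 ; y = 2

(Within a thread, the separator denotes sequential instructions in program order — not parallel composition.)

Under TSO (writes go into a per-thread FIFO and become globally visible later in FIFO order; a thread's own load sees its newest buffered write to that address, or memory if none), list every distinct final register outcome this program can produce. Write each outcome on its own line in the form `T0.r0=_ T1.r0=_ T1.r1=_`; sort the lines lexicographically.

T0.r0=0 T1.r0=0 T1.r1=0
T0.r0=0 T1.r0=0 T1.r1=1
T0.r0=0 T1.r0=1 T1.r1=1
T0.r0=1 T1.r0=0 T1.r1=0
T0.r0=1 T1.r0=0 T1.r1=1
T0.r0=1 T1.r0=1 T1.r1=1

outcome vector order: (T0.r0,T1.r0,T1.r1)
|TSO outcomes| = 6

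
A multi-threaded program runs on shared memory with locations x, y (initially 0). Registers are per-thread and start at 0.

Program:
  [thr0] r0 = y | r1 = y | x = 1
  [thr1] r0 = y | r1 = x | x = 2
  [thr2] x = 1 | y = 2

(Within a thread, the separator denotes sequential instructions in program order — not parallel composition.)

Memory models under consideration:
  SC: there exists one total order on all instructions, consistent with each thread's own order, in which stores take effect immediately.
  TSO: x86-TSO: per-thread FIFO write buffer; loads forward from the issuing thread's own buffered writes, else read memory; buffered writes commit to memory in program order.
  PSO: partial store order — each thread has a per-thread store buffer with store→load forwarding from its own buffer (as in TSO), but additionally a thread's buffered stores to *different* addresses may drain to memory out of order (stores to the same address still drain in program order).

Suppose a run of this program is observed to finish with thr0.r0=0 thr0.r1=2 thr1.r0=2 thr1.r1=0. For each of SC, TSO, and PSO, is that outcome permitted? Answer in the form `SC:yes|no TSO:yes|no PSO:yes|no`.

SC:no TSO:no PSO:yes

outcome vector order: (thr0.r0,thr0.r1,thr1.r0,thr1.r1)
under SC → 0000; 0001; 0021; 0200; 0201; 0221; 2200; 2201; 2221
under TSO → 0000; 0001; 0021; 0200; 0201; 0221; 2200; 2201; 2221
under PSO → 0000; 0001; 0020; 0021; 0200; 0201; 0220; 0221; 2200; 2201; 2220; 2221
target 0220 ∈ {PSO}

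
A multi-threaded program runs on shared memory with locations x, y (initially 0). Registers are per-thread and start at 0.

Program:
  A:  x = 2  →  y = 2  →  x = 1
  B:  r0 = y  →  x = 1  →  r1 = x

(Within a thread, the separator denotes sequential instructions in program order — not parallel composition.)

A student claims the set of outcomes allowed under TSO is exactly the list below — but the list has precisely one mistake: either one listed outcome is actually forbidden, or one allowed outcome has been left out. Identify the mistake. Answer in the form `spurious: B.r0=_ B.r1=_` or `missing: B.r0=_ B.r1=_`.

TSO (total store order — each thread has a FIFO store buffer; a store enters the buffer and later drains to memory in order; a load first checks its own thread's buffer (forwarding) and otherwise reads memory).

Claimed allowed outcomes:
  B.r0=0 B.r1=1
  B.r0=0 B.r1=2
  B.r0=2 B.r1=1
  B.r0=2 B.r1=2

spurious: B.r0=2 B.r1=2

outcome vector order: (B.r0,B.r1)
TSO: 3 outcomes — {0/1, 0/2, 2/1}
claimed∖TSO = {2/2}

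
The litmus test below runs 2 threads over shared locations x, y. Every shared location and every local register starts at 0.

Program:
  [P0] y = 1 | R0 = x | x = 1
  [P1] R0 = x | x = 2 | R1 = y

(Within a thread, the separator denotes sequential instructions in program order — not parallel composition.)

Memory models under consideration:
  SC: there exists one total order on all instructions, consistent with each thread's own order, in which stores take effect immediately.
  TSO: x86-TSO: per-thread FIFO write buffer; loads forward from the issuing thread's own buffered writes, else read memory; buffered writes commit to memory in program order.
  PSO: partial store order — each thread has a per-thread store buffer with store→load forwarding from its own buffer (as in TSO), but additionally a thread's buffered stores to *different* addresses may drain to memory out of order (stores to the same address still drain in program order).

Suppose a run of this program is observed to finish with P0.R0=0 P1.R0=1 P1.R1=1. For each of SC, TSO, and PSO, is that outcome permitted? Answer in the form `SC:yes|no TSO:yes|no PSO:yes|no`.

SC:yes TSO:yes PSO:yes

outcome vector order: (P0.R0,P1.R0,P1.R1)
SC: 4 outcomes — {0/0/1; 0/1/1; 2/0/0; 2/0/1}
TSO: 5 outcomes — {0/0/0; 0/0/1; 0/1/1; 2/0/0; 2/0/1}
PSO: 6 outcomes — {0/0/0; 0/0/1; 0/1/0; 0/1/1; 2/0/0; 2/0/1}
target 0/1/1 ∈ {SC,TSO,PSO}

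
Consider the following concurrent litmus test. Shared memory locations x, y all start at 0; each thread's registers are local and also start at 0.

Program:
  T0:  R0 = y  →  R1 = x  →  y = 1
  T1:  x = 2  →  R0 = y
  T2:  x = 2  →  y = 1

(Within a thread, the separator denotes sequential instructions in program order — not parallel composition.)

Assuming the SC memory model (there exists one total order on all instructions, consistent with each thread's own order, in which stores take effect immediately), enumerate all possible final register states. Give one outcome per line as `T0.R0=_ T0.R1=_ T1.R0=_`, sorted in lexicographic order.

T0.R0=0 T0.R1=0 T1.R0=0
T0.R0=0 T0.R1=0 T1.R0=1
T0.R0=0 T0.R1=2 T1.R0=0
T0.R0=0 T0.R1=2 T1.R0=1
T0.R0=1 T0.R1=2 T1.R0=0
T0.R0=1 T0.R1=2 T1.R0=1

outcome vector order: (T0.R0,T0.R1,T1.R0)
|SC outcomes| = 6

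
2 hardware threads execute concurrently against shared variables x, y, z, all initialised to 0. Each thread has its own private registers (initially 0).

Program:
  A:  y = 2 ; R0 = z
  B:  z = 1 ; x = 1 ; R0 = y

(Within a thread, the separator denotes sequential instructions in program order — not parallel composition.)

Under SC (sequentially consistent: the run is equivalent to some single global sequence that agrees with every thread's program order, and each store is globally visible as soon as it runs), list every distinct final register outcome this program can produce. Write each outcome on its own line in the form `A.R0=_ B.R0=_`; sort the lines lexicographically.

outcome vector order: (A.R0,B.R0)
|SC outcomes| = 3

A.R0=0 B.R0=2
A.R0=1 B.R0=0
A.R0=1 B.R0=2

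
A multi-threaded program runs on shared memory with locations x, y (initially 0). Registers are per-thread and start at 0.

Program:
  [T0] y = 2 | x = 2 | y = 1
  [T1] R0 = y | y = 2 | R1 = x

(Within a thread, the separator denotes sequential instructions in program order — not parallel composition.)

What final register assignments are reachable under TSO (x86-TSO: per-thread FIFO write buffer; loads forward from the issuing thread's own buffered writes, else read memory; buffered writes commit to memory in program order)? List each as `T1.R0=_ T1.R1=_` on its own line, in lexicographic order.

T1.R0=0 T1.R1=0
T1.R0=0 T1.R1=2
T1.R0=1 T1.R1=2
T1.R0=2 T1.R1=0
T1.R0=2 T1.R1=2

outcome vector order: (T1.R0,T1.R1)
|TSO outcomes| = 5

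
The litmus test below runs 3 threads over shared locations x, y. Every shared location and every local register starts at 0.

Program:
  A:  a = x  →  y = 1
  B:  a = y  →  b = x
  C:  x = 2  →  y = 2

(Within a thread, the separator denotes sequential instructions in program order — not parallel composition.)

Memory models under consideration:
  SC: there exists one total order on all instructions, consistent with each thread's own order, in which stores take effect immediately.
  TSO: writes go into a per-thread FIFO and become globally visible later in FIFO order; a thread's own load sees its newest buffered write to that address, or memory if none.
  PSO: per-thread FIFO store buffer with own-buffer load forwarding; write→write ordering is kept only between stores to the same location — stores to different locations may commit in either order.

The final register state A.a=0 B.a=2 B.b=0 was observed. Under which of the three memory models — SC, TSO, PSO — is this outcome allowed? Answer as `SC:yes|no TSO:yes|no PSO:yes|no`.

outcome vector order: (A.a,B.a,B.b)
under SC → <0 0 0>; <0 0 2>; <0 1 0>; <0 1 2>; <0 2 2>; <2 0 0>; <2 0 2>; <2 1 2>; <2 2 2>
under TSO → <0 0 0>; <0 0 2>; <0 1 0>; <0 1 2>; <0 2 2>; <2 0 0>; <2 0 2>; <2 1 2>; <2 2 2>
under PSO → <0 0 0>; <0 0 2>; <0 1 0>; <0 1 2>; <0 2 0>; <0 2 2>; <2 0 0>; <2 0 2>; <2 1 2>; <2 2 0>; <2 2 2>
target <0 2 0> ∈ {PSO}

SC:no TSO:no PSO:yes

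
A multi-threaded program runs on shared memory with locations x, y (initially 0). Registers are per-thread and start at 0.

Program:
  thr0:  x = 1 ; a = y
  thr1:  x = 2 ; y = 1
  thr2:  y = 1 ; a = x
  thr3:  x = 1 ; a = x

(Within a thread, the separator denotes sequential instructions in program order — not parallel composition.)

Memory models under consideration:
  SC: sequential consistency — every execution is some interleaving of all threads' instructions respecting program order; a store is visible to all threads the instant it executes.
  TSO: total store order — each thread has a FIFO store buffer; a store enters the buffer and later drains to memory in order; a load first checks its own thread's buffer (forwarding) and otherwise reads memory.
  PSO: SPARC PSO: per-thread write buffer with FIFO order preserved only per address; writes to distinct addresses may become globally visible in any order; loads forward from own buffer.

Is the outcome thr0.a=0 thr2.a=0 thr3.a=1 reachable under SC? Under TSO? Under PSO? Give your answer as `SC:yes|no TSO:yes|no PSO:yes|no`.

outcome vector order: (thr0.a,thr2.a,thr3.a)
[SC] allowed = {(0,1,1) (0,1,2) (0,2,1) (0,2,2) (1,0,1) (1,0,2) (1,1,1) (1,1,2) (1,2,1) (1,2,2)}
[TSO] allowed = {(0,0,1) (0,0,2) (0,1,1) (0,1,2) (0,2,1) (0,2,2) (1,0,1) (1,0,2) (1,1,1) (1,1,2) (1,2,1) (1,2,2)}
[PSO] allowed = {(0,0,1) (0,0,2) (0,1,1) (0,1,2) (0,2,1) (0,2,2) (1,0,1) (1,0,2) (1,1,1) (1,1,2) (1,2,1) (1,2,2)}
target (0,0,1) ∈ {TSO,PSO}

SC:no TSO:yes PSO:yes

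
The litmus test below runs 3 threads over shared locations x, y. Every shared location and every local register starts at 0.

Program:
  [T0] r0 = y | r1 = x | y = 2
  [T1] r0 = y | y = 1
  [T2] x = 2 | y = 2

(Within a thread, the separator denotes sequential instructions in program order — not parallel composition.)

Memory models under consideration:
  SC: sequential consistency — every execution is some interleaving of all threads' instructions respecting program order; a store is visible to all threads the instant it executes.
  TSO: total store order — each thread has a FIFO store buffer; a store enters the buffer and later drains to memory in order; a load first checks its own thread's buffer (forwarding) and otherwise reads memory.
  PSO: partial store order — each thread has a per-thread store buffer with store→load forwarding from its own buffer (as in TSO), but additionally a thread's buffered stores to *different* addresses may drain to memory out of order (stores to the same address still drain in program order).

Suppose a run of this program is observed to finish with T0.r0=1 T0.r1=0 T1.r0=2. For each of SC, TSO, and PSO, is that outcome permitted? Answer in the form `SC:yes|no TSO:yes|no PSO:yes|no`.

SC:no TSO:no PSO:yes

outcome vector order: (T0.r0,T0.r1,T1.r0)
under SC → 000; 002; 020; 022; 100; 120; 122; 220; 222
under TSO → 000; 002; 020; 022; 100; 120; 122; 220; 222
under PSO → 000; 002; 020; 022; 100; 102; 120; 122; 200; 202; 220; 222
target 102 ∈ {PSO}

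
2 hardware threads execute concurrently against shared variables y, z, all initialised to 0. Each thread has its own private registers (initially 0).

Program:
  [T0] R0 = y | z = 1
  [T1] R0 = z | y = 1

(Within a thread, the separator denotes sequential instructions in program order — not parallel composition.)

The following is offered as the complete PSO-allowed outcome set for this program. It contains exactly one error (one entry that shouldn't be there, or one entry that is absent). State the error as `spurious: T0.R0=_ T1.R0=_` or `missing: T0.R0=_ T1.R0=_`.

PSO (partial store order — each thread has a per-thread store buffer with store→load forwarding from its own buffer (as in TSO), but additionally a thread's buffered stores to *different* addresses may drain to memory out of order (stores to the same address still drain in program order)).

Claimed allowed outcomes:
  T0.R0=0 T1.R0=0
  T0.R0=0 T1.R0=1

missing: T0.R0=1 T1.R0=0

outcome vector order: (T0.R0,T1.R0)
PSO: 3 outcomes — {00; 01; 10}
PSO∖claimed = {10}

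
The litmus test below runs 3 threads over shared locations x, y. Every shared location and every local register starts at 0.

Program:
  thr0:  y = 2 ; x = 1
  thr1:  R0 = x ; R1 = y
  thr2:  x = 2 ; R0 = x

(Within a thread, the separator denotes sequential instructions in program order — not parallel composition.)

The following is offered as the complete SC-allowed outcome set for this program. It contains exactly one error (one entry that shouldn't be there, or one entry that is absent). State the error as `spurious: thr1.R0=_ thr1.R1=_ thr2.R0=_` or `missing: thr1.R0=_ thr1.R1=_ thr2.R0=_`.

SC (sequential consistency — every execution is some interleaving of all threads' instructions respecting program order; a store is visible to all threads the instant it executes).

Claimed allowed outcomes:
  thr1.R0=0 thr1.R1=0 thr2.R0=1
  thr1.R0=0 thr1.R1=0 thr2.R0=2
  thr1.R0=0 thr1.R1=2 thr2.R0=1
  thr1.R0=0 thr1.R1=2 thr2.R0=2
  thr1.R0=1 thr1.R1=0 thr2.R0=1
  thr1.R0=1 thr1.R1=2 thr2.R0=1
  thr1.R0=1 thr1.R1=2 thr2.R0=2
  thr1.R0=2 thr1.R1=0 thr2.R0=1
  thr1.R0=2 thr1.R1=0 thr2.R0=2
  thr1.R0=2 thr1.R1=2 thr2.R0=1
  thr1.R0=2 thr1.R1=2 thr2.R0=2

spurious: thr1.R0=1 thr1.R1=0 thr2.R0=1

outcome vector order: (thr1.R0,thr1.R1,thr2.R0)
under SC → (0,0,1); (0,0,2); (0,2,1); (0,2,2); (1,2,1); (1,2,2); (2,0,1); (2,0,2); (2,2,1); (2,2,2)
claimed∖SC = {(1,0,1)}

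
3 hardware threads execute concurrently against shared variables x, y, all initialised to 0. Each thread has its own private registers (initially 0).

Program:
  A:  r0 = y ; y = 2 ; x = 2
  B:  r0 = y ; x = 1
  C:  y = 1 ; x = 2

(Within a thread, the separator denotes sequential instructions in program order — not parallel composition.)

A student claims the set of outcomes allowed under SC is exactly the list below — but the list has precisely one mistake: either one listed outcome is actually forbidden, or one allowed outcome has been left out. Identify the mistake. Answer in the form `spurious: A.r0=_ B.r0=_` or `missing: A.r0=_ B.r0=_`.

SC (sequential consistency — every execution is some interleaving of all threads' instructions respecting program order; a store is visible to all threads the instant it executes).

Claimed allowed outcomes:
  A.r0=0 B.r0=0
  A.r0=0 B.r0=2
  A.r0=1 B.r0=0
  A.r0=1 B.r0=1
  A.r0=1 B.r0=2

missing: A.r0=0 B.r0=1

outcome vector order: (A.r0,B.r0)
under SC → 0/0; 0/1; 0/2; 1/0; 1/1; 1/2
SC∖claimed = {0/1}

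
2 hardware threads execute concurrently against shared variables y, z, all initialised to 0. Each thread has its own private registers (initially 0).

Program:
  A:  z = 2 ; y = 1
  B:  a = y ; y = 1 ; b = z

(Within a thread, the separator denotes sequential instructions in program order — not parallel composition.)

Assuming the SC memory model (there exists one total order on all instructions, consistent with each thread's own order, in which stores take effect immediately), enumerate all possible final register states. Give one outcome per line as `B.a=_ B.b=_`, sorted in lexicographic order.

outcome vector order: (B.a,B.b)
|SC outcomes| = 3

B.a=0 B.b=0
B.a=0 B.b=2
B.a=1 B.b=2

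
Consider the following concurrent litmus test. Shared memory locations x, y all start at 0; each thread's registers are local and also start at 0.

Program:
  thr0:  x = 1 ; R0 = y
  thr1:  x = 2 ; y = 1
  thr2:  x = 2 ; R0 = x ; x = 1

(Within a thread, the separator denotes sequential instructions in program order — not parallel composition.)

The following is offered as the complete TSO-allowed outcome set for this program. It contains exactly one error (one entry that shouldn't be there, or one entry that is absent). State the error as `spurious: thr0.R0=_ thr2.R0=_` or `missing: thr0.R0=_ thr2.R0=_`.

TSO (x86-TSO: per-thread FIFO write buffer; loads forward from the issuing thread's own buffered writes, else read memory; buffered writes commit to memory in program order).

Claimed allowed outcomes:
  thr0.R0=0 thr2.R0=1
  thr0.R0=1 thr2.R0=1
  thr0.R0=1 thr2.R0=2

outcome vector order: (thr0.R0,thr2.R0)
TSO: 4 outcomes — {(0,1) (0,2) (1,1) (1,2)}
TSO∖claimed = {(0,2)}

missing: thr0.R0=0 thr2.R0=2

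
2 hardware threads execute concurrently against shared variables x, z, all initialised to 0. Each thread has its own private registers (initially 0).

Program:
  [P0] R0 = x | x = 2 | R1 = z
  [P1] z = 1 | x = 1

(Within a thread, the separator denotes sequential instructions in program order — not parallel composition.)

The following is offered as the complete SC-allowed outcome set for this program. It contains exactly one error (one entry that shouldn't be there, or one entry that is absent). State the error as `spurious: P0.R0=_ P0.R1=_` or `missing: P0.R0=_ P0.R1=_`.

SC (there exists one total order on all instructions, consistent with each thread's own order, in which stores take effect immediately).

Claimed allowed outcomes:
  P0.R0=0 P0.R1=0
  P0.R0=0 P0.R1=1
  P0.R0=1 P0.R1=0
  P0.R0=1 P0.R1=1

outcome vector order: (P0.R0,P0.R1)
under SC → 0/0, 0/1, 1/1
claimed∖SC = {1/0}

spurious: P0.R0=1 P0.R1=0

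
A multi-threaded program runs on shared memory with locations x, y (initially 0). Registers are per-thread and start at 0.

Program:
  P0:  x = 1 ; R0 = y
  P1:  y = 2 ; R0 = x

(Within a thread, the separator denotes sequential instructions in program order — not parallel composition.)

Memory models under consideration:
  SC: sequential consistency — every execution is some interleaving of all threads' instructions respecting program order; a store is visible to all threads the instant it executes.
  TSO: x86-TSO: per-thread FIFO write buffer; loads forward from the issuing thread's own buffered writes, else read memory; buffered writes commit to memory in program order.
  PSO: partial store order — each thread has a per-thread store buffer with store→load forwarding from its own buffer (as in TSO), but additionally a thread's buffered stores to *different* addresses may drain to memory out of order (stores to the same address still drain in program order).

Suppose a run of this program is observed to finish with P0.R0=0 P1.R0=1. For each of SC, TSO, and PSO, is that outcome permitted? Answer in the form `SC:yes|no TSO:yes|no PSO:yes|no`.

SC:yes TSO:yes PSO:yes

outcome vector order: (P0.R0,P1.R0)
under SC → <0 1>, <2 0>, <2 1>
under TSO → <0 0>, <0 1>, <2 0>, <2 1>
under PSO → <0 0>, <0 1>, <2 0>, <2 1>
target <0 1> ∈ {SC,TSO,PSO}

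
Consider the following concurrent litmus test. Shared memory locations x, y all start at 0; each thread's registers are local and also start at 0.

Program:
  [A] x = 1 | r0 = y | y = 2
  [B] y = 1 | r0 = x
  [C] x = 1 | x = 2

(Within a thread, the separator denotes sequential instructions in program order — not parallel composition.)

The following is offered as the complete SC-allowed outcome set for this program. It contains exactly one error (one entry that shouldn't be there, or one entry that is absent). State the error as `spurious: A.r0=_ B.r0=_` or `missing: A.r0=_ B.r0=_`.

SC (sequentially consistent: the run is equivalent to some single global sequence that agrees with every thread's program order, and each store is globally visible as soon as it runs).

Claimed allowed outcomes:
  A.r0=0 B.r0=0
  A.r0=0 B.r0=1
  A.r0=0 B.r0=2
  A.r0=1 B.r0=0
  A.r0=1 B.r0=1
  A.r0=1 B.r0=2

outcome vector order: (A.r0,B.r0)
under SC → 01, 02, 10, 11, 12
claimed∖SC = {00}

spurious: A.r0=0 B.r0=0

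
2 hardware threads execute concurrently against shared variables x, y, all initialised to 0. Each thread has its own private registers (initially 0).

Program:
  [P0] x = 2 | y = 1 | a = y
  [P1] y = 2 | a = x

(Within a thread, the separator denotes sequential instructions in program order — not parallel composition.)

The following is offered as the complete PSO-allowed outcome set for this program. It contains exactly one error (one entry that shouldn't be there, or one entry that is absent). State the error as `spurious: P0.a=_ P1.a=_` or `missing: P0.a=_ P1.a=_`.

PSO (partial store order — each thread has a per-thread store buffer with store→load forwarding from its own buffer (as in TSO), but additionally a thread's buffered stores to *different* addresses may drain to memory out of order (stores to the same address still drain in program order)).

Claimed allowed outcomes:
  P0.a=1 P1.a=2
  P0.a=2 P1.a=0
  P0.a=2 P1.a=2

outcome vector order: (P0.a,P1.a)
PSO: 4 outcomes — {10 12 20 22}
PSO∖claimed = {10}

missing: P0.a=1 P1.a=0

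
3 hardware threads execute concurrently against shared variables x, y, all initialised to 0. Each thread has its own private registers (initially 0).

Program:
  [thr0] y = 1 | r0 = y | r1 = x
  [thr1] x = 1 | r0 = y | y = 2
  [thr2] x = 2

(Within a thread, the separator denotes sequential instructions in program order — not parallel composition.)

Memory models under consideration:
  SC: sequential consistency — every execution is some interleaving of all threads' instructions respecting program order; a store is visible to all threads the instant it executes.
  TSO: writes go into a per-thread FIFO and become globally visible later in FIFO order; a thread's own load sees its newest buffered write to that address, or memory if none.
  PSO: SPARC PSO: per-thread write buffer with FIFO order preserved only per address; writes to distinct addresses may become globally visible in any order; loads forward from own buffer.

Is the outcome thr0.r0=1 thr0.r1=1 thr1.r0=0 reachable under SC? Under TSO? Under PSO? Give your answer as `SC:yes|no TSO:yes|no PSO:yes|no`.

SC:yes TSO:yes PSO:yes

outcome vector order: (thr0.r0,thr0.r1,thr1.r0)
under SC → <1 0 1>; <1 1 0>; <1 1 1>; <1 2 0>; <1 2 1>; <2 1 0>; <2 1 1>; <2 2 0>; <2 2 1>
under TSO → <1 0 0>; <1 0 1>; <1 1 0>; <1 1 1>; <1 2 0>; <1 2 1>; <2 1 0>; <2 1 1>; <2 2 0>; <2 2 1>
under PSO → <1 0 0>; <1 0 1>; <1 1 0>; <1 1 1>; <1 2 0>; <1 2 1>; <2 0 0>; <2 0 1>; <2 1 0>; <2 1 1>; <2 2 0>; <2 2 1>
target <1 1 0> ∈ {SC,TSO,PSO}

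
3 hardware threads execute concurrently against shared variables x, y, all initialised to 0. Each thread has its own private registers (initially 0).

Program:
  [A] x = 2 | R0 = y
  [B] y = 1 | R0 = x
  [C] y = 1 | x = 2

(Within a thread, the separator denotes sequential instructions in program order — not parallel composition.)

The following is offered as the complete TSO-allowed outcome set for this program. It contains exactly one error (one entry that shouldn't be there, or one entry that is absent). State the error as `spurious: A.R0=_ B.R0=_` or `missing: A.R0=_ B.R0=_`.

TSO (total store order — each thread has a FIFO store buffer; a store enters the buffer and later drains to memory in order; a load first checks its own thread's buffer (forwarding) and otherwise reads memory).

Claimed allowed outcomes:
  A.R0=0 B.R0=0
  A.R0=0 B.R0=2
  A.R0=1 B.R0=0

outcome vector order: (A.R0,B.R0)
TSO: 4 outcomes — {0/0 0/2 1/0 1/2}
TSO∖claimed = {1/2}

missing: A.R0=1 B.R0=2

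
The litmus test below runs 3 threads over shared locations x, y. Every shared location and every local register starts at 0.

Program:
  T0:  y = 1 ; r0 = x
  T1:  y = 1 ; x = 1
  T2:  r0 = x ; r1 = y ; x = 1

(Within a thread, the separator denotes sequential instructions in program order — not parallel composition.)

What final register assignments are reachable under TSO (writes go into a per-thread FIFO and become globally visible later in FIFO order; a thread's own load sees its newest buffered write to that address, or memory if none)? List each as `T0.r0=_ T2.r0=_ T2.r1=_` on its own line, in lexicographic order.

outcome vector order: (T0.r0,T2.r0,T2.r1)
|TSO outcomes| = 6

T0.r0=0 T2.r0=0 T2.r1=0
T0.r0=0 T2.r0=0 T2.r1=1
T0.r0=0 T2.r0=1 T2.r1=1
T0.r0=1 T2.r0=0 T2.r1=0
T0.r0=1 T2.r0=0 T2.r1=1
T0.r0=1 T2.r0=1 T2.r1=1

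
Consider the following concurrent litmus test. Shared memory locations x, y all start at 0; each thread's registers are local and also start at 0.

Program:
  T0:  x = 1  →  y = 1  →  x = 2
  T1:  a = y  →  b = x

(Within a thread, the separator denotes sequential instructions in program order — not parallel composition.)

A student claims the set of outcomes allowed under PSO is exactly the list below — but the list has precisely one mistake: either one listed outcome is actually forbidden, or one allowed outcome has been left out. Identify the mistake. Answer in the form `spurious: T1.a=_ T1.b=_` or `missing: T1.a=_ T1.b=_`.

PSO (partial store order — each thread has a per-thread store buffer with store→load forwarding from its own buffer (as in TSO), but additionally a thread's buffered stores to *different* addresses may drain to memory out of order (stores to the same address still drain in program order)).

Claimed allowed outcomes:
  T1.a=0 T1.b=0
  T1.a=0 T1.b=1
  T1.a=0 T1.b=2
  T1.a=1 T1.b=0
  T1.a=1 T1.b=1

outcome vector order: (T1.a,T1.b)
PSO (6): (0,0) (0,1) (0,2) (1,0) (1,1) (1,2)
PSO∖claimed = {(1,2)}

missing: T1.a=1 T1.b=2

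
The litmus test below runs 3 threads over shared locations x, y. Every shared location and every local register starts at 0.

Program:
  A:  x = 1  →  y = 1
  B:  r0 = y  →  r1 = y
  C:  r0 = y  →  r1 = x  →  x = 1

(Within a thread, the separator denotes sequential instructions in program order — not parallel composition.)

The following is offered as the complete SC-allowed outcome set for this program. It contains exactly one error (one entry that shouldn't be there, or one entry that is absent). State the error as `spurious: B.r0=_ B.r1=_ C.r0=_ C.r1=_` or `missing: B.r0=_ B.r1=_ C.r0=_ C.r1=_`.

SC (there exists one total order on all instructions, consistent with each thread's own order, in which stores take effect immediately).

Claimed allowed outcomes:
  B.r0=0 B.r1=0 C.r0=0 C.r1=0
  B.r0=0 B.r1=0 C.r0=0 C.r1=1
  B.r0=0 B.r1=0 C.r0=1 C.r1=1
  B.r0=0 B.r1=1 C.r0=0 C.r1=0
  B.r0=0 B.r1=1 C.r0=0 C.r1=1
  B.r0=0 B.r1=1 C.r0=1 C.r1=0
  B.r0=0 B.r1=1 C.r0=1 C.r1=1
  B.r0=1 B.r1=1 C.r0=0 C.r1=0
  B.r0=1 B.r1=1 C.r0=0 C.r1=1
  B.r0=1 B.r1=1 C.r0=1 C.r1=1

spurious: B.r0=0 B.r1=1 C.r0=1 C.r1=0

outcome vector order: (B.r0,B.r1,C.r0,C.r1)
[SC] allowed = {(0,0,0,0), (0,0,0,1), (0,0,1,1), (0,1,0,0), (0,1,0,1), (0,1,1,1), (1,1,0,0), (1,1,0,1), (1,1,1,1)}
claimed∖SC = {(0,1,1,0)}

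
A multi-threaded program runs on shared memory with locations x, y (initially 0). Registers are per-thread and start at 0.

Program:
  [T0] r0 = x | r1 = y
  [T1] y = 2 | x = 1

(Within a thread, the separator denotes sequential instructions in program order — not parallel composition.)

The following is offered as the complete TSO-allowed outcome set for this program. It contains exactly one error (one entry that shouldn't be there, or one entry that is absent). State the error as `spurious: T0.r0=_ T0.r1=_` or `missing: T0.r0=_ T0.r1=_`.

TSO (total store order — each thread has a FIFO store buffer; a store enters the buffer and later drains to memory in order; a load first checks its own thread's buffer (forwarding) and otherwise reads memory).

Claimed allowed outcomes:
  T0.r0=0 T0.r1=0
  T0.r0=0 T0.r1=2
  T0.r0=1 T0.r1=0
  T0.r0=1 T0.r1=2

spurious: T0.r0=1 T0.r1=0

outcome vector order: (T0.r0,T0.r1)
TSO: 3 outcomes — {0/0, 0/2, 1/2}
claimed∖TSO = {1/0}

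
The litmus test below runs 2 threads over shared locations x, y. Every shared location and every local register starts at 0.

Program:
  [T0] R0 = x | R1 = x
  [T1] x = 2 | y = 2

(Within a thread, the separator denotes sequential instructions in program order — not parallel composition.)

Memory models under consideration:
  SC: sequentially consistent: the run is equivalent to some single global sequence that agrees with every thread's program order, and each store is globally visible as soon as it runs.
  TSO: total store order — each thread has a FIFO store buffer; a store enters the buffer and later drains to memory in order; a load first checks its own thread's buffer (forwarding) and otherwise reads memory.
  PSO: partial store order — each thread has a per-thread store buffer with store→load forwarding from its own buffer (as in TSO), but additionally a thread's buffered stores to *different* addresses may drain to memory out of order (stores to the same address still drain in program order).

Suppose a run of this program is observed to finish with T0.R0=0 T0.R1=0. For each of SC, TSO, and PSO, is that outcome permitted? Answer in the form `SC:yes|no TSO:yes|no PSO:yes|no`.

outcome vector order: (T0.R0,T0.R1)
SC (3): <0 0>, <0 2>, <2 2>
TSO (3): <0 0>, <0 2>, <2 2>
PSO (3): <0 0>, <0 2>, <2 2>
target <0 0> ∈ {SC,TSO,PSO}

SC:yes TSO:yes PSO:yes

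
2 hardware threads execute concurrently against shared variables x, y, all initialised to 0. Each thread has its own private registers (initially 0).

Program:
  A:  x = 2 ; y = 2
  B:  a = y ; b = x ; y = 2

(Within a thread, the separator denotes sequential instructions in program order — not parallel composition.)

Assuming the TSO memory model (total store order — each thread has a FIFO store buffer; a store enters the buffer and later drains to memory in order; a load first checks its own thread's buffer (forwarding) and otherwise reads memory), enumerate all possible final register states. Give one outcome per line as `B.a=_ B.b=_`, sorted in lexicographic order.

B.a=0 B.b=0
B.a=0 B.b=2
B.a=2 B.b=2

outcome vector order: (B.a,B.b)
|TSO outcomes| = 3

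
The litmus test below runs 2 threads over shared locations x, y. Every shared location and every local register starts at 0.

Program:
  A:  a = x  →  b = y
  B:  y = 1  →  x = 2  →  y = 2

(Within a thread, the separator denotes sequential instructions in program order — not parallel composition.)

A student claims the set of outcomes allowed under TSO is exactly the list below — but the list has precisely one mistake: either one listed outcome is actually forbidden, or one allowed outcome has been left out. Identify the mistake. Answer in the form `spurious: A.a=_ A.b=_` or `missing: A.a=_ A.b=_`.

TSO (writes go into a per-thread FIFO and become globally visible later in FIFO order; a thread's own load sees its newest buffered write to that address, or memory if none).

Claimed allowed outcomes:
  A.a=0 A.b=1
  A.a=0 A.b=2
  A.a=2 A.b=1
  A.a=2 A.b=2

missing: A.a=0 A.b=0

outcome vector order: (A.a,A.b)
TSO: 5 outcomes — {0/0 0/1 0/2 2/1 2/2}
TSO∖claimed = {0/0}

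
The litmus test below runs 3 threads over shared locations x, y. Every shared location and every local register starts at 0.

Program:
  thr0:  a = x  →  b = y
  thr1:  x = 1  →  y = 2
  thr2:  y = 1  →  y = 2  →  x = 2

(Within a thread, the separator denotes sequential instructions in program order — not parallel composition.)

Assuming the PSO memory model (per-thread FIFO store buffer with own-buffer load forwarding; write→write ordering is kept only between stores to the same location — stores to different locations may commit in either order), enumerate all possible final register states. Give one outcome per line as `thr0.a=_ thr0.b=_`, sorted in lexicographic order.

thr0.a=0 thr0.b=0
thr0.a=0 thr0.b=1
thr0.a=0 thr0.b=2
thr0.a=1 thr0.b=0
thr0.a=1 thr0.b=1
thr0.a=1 thr0.b=2
thr0.a=2 thr0.b=0
thr0.a=2 thr0.b=1
thr0.a=2 thr0.b=2

outcome vector order: (thr0.a,thr0.b)
|PSO outcomes| = 9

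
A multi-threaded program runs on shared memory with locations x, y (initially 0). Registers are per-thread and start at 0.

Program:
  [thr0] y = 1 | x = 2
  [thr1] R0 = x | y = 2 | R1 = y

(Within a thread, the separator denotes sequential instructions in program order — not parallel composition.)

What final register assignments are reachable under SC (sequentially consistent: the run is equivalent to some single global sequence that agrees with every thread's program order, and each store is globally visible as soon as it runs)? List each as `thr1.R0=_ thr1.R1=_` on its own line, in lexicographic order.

outcome vector order: (thr1.R0,thr1.R1)
|SC outcomes| = 3

thr1.R0=0 thr1.R1=1
thr1.R0=0 thr1.R1=2
thr1.R0=2 thr1.R1=2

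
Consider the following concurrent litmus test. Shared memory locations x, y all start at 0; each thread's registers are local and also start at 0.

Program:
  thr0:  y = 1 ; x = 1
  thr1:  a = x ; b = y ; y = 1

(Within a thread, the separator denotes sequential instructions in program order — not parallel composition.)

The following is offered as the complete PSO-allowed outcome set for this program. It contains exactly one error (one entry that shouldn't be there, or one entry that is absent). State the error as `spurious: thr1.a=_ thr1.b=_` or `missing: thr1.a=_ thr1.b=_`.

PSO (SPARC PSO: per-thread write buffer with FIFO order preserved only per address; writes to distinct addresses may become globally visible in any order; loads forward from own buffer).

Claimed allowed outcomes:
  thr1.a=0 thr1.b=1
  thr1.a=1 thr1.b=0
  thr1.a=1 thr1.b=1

outcome vector order: (thr1.a,thr1.b)
under PSO → 00 01 10 11
PSO∖claimed = {00}

missing: thr1.a=0 thr1.b=0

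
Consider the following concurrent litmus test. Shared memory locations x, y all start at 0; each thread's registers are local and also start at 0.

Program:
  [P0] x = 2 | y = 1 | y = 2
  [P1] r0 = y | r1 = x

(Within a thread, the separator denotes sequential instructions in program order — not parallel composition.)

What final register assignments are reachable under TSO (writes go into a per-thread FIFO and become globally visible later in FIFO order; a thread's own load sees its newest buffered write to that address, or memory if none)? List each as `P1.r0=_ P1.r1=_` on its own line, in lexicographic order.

P1.r0=0 P1.r1=0
P1.r0=0 P1.r1=2
P1.r0=1 P1.r1=2
P1.r0=2 P1.r1=2

outcome vector order: (P1.r0,P1.r1)
|TSO outcomes| = 4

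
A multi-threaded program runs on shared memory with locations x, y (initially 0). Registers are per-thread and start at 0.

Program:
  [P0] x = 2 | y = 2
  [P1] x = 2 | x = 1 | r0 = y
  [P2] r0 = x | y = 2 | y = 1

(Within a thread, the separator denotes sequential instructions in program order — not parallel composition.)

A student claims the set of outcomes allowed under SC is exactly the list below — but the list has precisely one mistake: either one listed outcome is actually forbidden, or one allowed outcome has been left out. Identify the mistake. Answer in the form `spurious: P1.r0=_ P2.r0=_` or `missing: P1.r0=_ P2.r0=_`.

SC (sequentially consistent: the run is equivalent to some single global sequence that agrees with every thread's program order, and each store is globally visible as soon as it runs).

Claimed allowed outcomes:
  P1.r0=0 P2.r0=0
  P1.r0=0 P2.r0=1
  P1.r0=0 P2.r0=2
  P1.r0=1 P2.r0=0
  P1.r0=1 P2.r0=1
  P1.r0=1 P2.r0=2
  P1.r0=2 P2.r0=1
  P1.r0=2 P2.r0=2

missing: P1.r0=2 P2.r0=0

outcome vector order: (P1.r0,P2.r0)
SC (9): 00 01 02 10 11 12 20 21 22
SC∖claimed = {20}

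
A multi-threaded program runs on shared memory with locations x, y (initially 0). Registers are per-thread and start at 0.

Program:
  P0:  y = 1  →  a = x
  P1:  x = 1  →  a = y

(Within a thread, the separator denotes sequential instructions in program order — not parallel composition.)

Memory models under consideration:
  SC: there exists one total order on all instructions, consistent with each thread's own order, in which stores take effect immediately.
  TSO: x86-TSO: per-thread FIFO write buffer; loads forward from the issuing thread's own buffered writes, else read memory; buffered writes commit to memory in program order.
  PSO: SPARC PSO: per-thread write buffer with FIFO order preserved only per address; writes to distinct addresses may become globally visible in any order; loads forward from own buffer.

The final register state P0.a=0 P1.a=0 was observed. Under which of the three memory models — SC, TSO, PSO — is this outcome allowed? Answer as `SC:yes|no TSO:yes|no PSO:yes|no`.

SC:no TSO:yes PSO:yes

outcome vector order: (P0.a,P1.a)
[SC] allowed = {01, 10, 11}
[TSO] allowed = {00, 01, 10, 11}
[PSO] allowed = {00, 01, 10, 11}
target 00 ∈ {TSO,PSO}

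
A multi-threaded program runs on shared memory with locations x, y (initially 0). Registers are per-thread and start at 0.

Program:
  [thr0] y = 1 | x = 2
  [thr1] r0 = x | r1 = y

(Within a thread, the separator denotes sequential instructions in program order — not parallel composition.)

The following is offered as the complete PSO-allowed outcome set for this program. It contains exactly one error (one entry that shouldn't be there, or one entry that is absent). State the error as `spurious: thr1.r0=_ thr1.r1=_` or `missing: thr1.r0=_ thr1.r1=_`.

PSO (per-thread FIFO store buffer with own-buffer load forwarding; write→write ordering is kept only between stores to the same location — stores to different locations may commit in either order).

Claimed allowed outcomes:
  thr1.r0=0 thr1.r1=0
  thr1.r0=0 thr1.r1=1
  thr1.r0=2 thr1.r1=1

outcome vector order: (thr1.r0,thr1.r1)
under PSO → <0 0>, <0 1>, <2 0>, <2 1>
PSO∖claimed = {<2 0>}

missing: thr1.r0=2 thr1.r1=0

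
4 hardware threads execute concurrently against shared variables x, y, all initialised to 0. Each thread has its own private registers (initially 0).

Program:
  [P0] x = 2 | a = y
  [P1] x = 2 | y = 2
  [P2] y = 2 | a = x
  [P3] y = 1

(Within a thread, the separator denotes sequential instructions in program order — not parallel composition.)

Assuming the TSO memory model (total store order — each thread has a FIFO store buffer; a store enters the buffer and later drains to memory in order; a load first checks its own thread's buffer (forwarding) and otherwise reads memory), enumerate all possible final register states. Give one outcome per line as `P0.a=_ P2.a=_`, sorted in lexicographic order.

P0.a=0 P2.a=0
P0.a=0 P2.a=2
P0.a=1 P2.a=0
P0.a=1 P2.a=2
P0.a=2 P2.a=0
P0.a=2 P2.a=2

outcome vector order: (P0.a,P2.a)
|TSO outcomes| = 6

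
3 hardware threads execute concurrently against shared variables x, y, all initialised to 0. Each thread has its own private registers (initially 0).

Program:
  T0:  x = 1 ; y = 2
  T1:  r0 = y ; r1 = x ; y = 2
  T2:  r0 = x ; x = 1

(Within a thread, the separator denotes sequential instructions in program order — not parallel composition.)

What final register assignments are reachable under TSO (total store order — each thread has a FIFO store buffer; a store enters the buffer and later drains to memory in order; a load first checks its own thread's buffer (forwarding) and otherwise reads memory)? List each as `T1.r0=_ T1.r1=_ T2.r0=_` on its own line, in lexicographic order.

T1.r0=0 T1.r1=0 T2.r0=0
T1.r0=0 T1.r1=0 T2.r0=1
T1.r0=0 T1.r1=1 T2.r0=0
T1.r0=0 T1.r1=1 T2.r0=1
T1.r0=2 T1.r1=1 T2.r0=0
T1.r0=2 T1.r1=1 T2.r0=1

outcome vector order: (T1.r0,T1.r1,T2.r0)
|TSO outcomes| = 6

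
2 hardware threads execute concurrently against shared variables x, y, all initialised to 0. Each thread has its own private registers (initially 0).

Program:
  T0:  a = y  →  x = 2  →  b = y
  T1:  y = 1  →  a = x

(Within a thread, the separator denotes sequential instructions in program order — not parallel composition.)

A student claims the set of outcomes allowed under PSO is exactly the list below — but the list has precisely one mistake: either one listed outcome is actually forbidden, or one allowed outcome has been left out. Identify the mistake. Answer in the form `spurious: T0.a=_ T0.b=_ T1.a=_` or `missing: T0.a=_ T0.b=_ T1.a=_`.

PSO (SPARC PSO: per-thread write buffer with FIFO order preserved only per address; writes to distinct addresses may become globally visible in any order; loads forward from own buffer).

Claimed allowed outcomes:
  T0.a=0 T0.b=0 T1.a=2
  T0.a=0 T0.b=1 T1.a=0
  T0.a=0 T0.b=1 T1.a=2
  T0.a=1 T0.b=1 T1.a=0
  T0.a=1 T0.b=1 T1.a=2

outcome vector order: (T0.a,T0.b,T1.a)
[PSO] allowed = {0/0/0 0/0/2 0/1/0 0/1/2 1/1/0 1/1/2}
PSO∖claimed = {0/0/0}

missing: T0.a=0 T0.b=0 T1.a=0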